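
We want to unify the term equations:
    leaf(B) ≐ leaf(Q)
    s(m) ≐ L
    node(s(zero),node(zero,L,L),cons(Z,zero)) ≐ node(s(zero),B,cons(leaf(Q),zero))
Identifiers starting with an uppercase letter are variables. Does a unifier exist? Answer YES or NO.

Decompose leaf/1: B ≐ Q.
Bind B := Q; substituting into the one remaining equation that mentions B gives: node(s(zero),node(zero,L,L),cons(Z,zero)) ≐ node(s(zero),Q,cons(leaf(Q),zero)).
Bind L := s(m); substituting into the remaining equation gives: node(s(zero),node(zero,s(m),s(m)),cons(Z,zero)) ≐ node(s(zero),Q,cons(leaf(Q),zero)).
Decompose node/3: s(zero) ≐ s(zero),  node(zero,s(m),s(m)) ≐ Q,  cons(Z,zero) ≐ cons(leaf(Q),zero).
Delete trivial equation s(zero) ≐ s(zero).
Bind Q := node(zero,s(m),s(m)); substituting into the remaining equation gives: cons(Z,zero) ≐ cons(leaf(node(zero,s(m),s(m))),zero). Substituting into the earlier binding gives B := node(zero,s(m),s(m)).
Decompose cons/2: Z ≐ leaf(node(zero,s(m),s(m))),  zero ≐ zero.
Bind Z := leaf(node(zero,s(m),s(m))); no other remaining equation mentions Z.
Delete trivial equation zero ≐ zero.
No equations remain and no clash or occurs-check failure arose, so a unifier exists.

YES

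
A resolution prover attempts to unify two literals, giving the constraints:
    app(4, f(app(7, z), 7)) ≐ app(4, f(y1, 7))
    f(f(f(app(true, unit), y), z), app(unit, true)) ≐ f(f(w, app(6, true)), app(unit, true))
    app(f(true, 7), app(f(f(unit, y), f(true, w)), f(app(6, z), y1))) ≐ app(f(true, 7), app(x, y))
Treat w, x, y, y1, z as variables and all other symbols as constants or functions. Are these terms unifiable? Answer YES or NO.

YES

Decompose app/2: 4 ≐ 4,  f(app(7, z), 7) ≐ f(y1, 7).
Delete trivial equation 4 ≐ 4.
Decompose f/2: app(7, z) ≐ y1,  7 ≐ 7.
Bind y1 := app(7, z); substituting into the one remaining equation that mentions y1 gives: app(f(true, 7), app(f(f(unit, y), f(true, w)), f(app(6, z), app(7, z)))) ≐ app(f(true, 7), app(x, y)).
Delete trivial equation 7 ≐ 7.
Decompose f/2: f(f(app(true, unit), y), z) ≐ f(w, app(6, true)),  app(unit, true) ≐ app(unit, true).
Decompose f/2: f(app(true, unit), y) ≐ w,  z ≐ app(6, true).
Bind w := f(app(true, unit), y); substituting into the one remaining equation that mentions w gives: app(f(true, 7), app(f(f(unit, y), f(true, f(app(true, unit), y))), f(app(6, z), app(7, z)))) ≐ app(f(true, 7), app(x, y)).
Bind z := app(6, true); substituting into the one remaining equation that mentions z gives: app(f(true, 7), app(f(f(unit, y), f(true, f(app(true, unit), y))), f(app(6, app(6, true)), app(7, app(6, true))))) ≐ app(f(true, 7), app(x, y)). Substituting into the earlier binding gives y1 := app(7, app(6, true)).
Delete trivial equation app(unit, true) ≐ app(unit, true).
Decompose app/2: f(true, 7) ≐ f(true, 7),  app(f(f(unit, y), f(true, f(app(true, unit), y))), f(app(6, app(6, true)), app(7, app(6, true)))) ≐ app(x, y).
Delete trivial equation f(true, 7) ≐ f(true, 7).
Decompose app/2: f(f(unit, y), f(true, f(app(true, unit), y))) ≐ x,  f(app(6, app(6, true)), app(7, app(6, true))) ≐ y.
Bind x := f(f(unit, y), f(true, f(app(true, unit), y))); no other remaining equation mentions x.
Bind y := f(app(6, app(6, true)), app(7, app(6, true))). Substituting into the earlier bindings gives w := f(app(true, unit), f(app(6, app(6, true)), app(7, app(6, true)))), x := f(f(unit, f(app(6, app(6, true)), app(7, app(6, true)))), f(true, f(app(true, unit), f(app(6, app(6, true)), app(7, app(6, true)))))).
No equations remain and no clash or occurs-check failure arose, so a unifier exists.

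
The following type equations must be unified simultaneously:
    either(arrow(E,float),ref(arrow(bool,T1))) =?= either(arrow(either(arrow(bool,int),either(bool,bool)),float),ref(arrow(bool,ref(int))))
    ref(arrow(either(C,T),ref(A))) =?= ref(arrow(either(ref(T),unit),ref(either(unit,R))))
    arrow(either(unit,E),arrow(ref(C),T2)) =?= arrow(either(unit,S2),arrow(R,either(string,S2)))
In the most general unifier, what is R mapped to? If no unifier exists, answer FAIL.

ref(ref(unit))

Decompose either/2: arrow(E,float) =?= arrow(either(arrow(bool,int),either(bool,bool)),float),  ref(arrow(bool,T1)) =?= ref(arrow(bool,ref(int))).
Decompose arrow/2: E =?= either(arrow(bool,int),either(bool,bool)),  float =?= float.
Bind E := either(arrow(bool,int),either(bool,bool)); substituting into the one remaining equation that mentions E gives: arrow(either(unit,either(arrow(bool,int),either(bool,bool))),arrow(ref(C),T2)) =?= arrow(either(unit,S2),arrow(R,either(string,S2))).
Delete trivial equation float =?= float.
Decompose ref/1: arrow(bool,T1) =?= arrow(bool,ref(int)).
Decompose arrow/2: bool =?= bool,  T1 =?= ref(int).
Delete trivial equation bool =?= bool.
Bind T1 := ref(int); no other remaining equation mentions T1.
Decompose ref/1: arrow(either(C,T),ref(A)) =?= arrow(either(ref(T),unit),ref(either(unit,R))).
Decompose arrow/2: either(C,T) =?= either(ref(T),unit),  ref(A) =?= ref(either(unit,R)).
Decompose either/2: C =?= ref(T),  T =?= unit.
Bind C := ref(T); substituting into the one remaining equation that mentions C gives: arrow(either(unit,either(arrow(bool,int),either(bool,bool))),arrow(ref(ref(T)),T2)) =?= arrow(either(unit,S2),arrow(R,either(string,S2))).
Bind T := unit; substituting into the one remaining equation that mentions T gives: arrow(either(unit,either(arrow(bool,int),either(bool,bool))),arrow(ref(ref(unit)),T2)) =?= arrow(either(unit,S2),arrow(R,either(string,S2))). Substituting into the earlier binding gives C := ref(unit).
Decompose ref/1: A =?= either(unit,R).
Bind A := either(unit,R); no other remaining equation mentions A.
Decompose arrow/2: either(unit,either(arrow(bool,int),either(bool,bool))) =?= either(unit,S2),  arrow(ref(ref(unit)),T2) =?= arrow(R,either(string,S2)).
Decompose either/2: unit =?= unit,  either(arrow(bool,int),either(bool,bool)) =?= S2.
Delete trivial equation unit =?= unit.
Bind S2 := either(arrow(bool,int),either(bool,bool)); substituting into the remaining equation gives: arrow(ref(ref(unit)),T2) =?= arrow(R,either(string,either(arrow(bool,int),either(bool,bool)))).
Decompose arrow/2: ref(ref(unit)) =?= R,  T2 =?= either(string,either(arrow(bool,int),either(bool,bool))).
Bind R := ref(ref(unit)); no other remaining equation mentions R. Substituting into the earlier binding gives A := either(unit,ref(ref(unit))).
Bind T2 := either(string,either(arrow(bool,int),either(bool,bool))).
MGU = { E ↦ either(arrow(bool,int),either(bool,bool)), T1 ↦ ref(int), C ↦ ref(unit), T ↦ unit, A ↦ either(unit,ref(ref(unit))), S2 ↦ either(arrow(bool,int),either(bool,bool)), R ↦ ref(ref(unit)), T2 ↦ either(string,either(arrow(bool,int),either(bool,bool))) }, so R ↦ ref(ref(unit)).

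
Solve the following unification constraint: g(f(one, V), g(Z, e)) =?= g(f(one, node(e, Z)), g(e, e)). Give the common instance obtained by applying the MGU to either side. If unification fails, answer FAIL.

Decompose g/2: f(one, V) =?= f(one, node(e, Z)),  g(Z, e) =?= g(e, e).
Decompose f/2: one =?= one,  V =?= node(e, Z).
Delete trivial equation one =?= one.
Bind V := node(e, Z); no other remaining equation mentions V.
Decompose g/2: Z =?= e,  e =?= e.
Bind Z := e; no other remaining equation mentions Z. Substituting into the earlier binding gives V := node(e, e).
Delete trivial equation e =?= e.
Applying the MGU to either side gives g(f(one, node(e, e)), g(e, e)).

g(f(one, node(e, e)), g(e, e))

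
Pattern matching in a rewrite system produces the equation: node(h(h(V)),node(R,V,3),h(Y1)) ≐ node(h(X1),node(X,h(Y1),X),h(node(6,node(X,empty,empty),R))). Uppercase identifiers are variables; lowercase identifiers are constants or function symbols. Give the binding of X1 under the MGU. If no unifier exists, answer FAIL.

h(h(node(6,node(3,empty,empty),3)))

Decompose node/3: h(h(V)) ≐ h(X1),  node(R,V,3) ≐ node(X,h(Y1),X),  h(Y1) ≐ h(node(6,node(X,empty,empty),R)).
Decompose h/1: h(V) ≐ X1.
Bind X1 := h(V); no other remaining equation mentions X1.
Decompose node/3: R ≐ X,  V ≐ h(Y1),  3 ≐ X.
Bind R := X; substituting into the one remaining equation that mentions R gives: h(Y1) ≐ h(node(6,node(X,empty,empty),X)).
Bind V := h(Y1); no other remaining equation mentions V. Substituting into the earlier binding gives X1 := h(h(Y1)).
Bind X := 3; substituting into the remaining equation gives: h(Y1) ≐ h(node(6,node(3,empty,empty),3)). Substituting into the earlier binding gives R := 3.
Decompose h/1: Y1 ≐ node(6,node(3,empty,empty),3).
Bind Y1 := node(6,node(3,empty,empty),3). Substituting into the earlier bindings gives X1 := h(h(node(6,node(3,empty,empty),3))), V := h(node(6,node(3,empty,empty),3)).
MGU = { X1 -> h(h(node(6,node(3,empty,empty),3))), R -> 3, V -> h(node(6,node(3,empty,empty),3)), X -> 3, Y1 -> node(6,node(3,empty,empty),3) }, so X1 -> h(h(node(6,node(3,empty,empty),3))).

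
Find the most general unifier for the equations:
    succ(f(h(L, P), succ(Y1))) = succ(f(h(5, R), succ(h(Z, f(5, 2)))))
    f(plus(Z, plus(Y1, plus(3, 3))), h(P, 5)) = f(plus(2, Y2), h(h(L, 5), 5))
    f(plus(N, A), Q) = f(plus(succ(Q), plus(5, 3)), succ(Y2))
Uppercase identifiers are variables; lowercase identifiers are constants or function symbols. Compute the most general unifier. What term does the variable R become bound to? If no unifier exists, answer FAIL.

Decompose succ/1: f(h(L, P), succ(Y1)) = f(h(5, R), succ(h(Z, f(5, 2)))).
Decompose f/2: h(L, P) = h(5, R),  succ(Y1) = succ(h(Z, f(5, 2))).
Decompose h/2: L = 5,  P = R.
Bind L := 5; substituting into the one remaining equation that mentions L gives: f(plus(Z, plus(Y1, plus(3, 3))), h(P, 5)) = f(plus(2, Y2), h(h(5, 5), 5)).
Bind P := R; substituting into the one remaining equation that mentions P gives: f(plus(Z, plus(Y1, plus(3, 3))), h(R, 5)) = f(plus(2, Y2), h(h(5, 5), 5)).
Decompose succ/1: Y1 = h(Z, f(5, 2)).
Bind Y1 := h(Z, f(5, 2)); substituting into the one remaining equation that mentions Y1 gives: f(plus(Z, plus(h(Z, f(5, 2)), plus(3, 3))), h(R, 5)) = f(plus(2, Y2), h(h(5, 5), 5)).
Decompose f/2: plus(Z, plus(h(Z, f(5, 2)), plus(3, 3))) = plus(2, Y2),  h(R, 5) = h(h(5, 5), 5).
Decompose plus/2: Z = 2,  plus(h(Z, f(5, 2)), plus(3, 3)) = Y2.
Bind Z := 2; substituting into the one remaining equation that mentions Z gives: plus(h(2, f(5, 2)), plus(3, 3)) = Y2. Substituting into the earlier binding gives Y1 := h(2, f(5, 2)).
Bind Y2 := plus(h(2, f(5, 2)), plus(3, 3)); substituting into the one remaining equation that mentions Y2 gives: f(plus(N, A), Q) = f(plus(succ(Q), plus(5, 3)), succ(plus(h(2, f(5, 2)), plus(3, 3)))).
Decompose h/2: R = h(5, 5),  5 = 5.
Bind R := h(5, 5); no other remaining equation mentions R. Substituting into the earlier binding gives P := h(5, 5).
Delete trivial equation 5 = 5.
Decompose f/2: plus(N, A) = plus(succ(Q), plus(5, 3)),  Q = succ(plus(h(2, f(5, 2)), plus(3, 3))).
Decompose plus/2: N = succ(Q),  A = plus(5, 3).
Bind N := succ(Q); no other remaining equation mentions N.
Bind A := plus(5, 3); no other remaining equation mentions A.
Bind Q := succ(plus(h(2, f(5, 2)), plus(3, 3))). Substituting into the earlier binding gives N := succ(succ(plus(h(2, f(5, 2)), plus(3, 3)))).
MGU = { L -> 5, P -> h(5, 5), Y1 -> h(2, f(5, 2)), Z -> 2, Y2 -> plus(h(2, f(5, 2)), plus(3, 3)), R -> h(5, 5), N -> succ(succ(plus(h(2, f(5, 2)), plus(3, 3)))), A -> plus(5, 3), Q -> succ(plus(h(2, f(5, 2)), plus(3, 3))) }, so R -> h(5, 5).

h(5, 5)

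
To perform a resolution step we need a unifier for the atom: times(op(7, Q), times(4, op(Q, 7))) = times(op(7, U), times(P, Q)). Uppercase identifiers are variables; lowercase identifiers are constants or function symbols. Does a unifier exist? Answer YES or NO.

NO

Decompose times/2: op(7, Q) = op(7, U),  times(4, op(Q, 7)) = times(P, Q).
Decompose op/2: 7 = 7,  Q = U.
Delete trivial equation 7 = 7.
Bind Q := U; substituting into the remaining equation gives: times(4, op(U, 7)) = times(P, U).
Decompose times/2: 4 = P,  op(U, 7) = U.
Bind P := 4; no other remaining equation mentions P.
Occurs check fails: U occurs in op(U, 7); the equation U = op(U, 7) has no finite solution.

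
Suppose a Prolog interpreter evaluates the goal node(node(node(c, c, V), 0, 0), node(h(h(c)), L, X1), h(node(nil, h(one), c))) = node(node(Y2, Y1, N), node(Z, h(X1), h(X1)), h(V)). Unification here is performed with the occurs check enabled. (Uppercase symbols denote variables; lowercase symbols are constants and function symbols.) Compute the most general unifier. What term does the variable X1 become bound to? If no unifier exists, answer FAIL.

Decompose node/3: node(node(c, c, V), 0, 0) = node(Y2, Y1, N),  node(h(h(c)), L, X1) = node(Z, h(X1), h(X1)),  h(node(nil, h(one), c)) = h(V).
Decompose node/3: node(c, c, V) = Y2,  0 = Y1,  0 = N.
Bind Y2 := node(c, c, V); no other remaining equation mentions Y2.
Bind Y1 := 0; no other remaining equation mentions Y1.
Bind N := 0; no other remaining equation mentions N.
Decompose node/3: h(h(c)) = Z,  L = h(X1),  X1 = h(X1).
Bind Z := h(h(c)); no other remaining equation mentions Z.
Bind L := h(X1); no other remaining equation mentions L.
Occurs check fails: X1 occurs in h(X1); the equation X1 = h(X1) has no finite solution.

FAIL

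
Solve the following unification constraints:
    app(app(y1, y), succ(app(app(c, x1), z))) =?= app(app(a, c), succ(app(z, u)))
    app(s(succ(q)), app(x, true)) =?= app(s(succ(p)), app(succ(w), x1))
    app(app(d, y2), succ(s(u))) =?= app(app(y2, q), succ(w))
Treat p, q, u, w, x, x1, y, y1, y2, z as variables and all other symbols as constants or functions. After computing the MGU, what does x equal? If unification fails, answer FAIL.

succ(s(app(c, true)))

Decompose app/2: app(y1, y) =?= app(a, c),  succ(app(app(c, x1), z)) =?= succ(app(z, u)).
Decompose app/2: y1 =?= a,  y =?= c.
Bind y1 := a; no other remaining equation mentions y1.
Bind y := c; no other remaining equation mentions y.
Decompose succ/1: app(app(c, x1), z) =?= app(z, u).
Decompose app/2: app(c, x1) =?= z,  z =?= u.
Bind z := app(c, x1); substituting into the one remaining equation that mentions z gives: app(c, x1) =?= u.
Bind u := app(c, x1); substituting into the one remaining equation that mentions u gives: app(app(d, y2), succ(s(app(c, x1)))) =?= app(app(y2, q), succ(w)).
Decompose app/2: s(succ(q)) =?= s(succ(p)),  app(x, true) =?= app(succ(w), x1).
Decompose s/1: succ(q) =?= succ(p).
Decompose succ/1: q =?= p.
Bind q := p; substituting into the one remaining equation that mentions q gives: app(app(d, y2), succ(s(app(c, x1)))) =?= app(app(y2, p), succ(w)).
Decompose app/2: x =?= succ(w),  true =?= x1.
Bind x := succ(w); no other remaining equation mentions x.
Bind x1 := true; substituting into the remaining equation gives: app(app(d, y2), succ(s(app(c, true)))) =?= app(app(y2, p), succ(w)). Substituting into the earlier bindings gives z := app(c, true), u := app(c, true).
Decompose app/2: app(d, y2) =?= app(y2, p),  succ(s(app(c, true))) =?= succ(w).
Decompose app/2: d =?= y2,  y2 =?= p.
Bind y2 := d; substituting into the one remaining equation that mentions y2 gives: d =?= p.
Bind p := d; no other remaining equation mentions p. Substituting into the earlier binding gives q := d.
Decompose succ/1: s(app(c, true)) =?= w.
Bind w := s(app(c, true)). Substituting into the earlier binding gives x := succ(s(app(c, true))).
MGU = { y1 ↦ a, y ↦ c, z ↦ app(c, true), u ↦ app(c, true), q ↦ d, x ↦ succ(s(app(c, true))), x1 ↦ true, y2 ↦ d, p ↦ d, w ↦ s(app(c, true)) }, so x ↦ succ(s(app(c, true))).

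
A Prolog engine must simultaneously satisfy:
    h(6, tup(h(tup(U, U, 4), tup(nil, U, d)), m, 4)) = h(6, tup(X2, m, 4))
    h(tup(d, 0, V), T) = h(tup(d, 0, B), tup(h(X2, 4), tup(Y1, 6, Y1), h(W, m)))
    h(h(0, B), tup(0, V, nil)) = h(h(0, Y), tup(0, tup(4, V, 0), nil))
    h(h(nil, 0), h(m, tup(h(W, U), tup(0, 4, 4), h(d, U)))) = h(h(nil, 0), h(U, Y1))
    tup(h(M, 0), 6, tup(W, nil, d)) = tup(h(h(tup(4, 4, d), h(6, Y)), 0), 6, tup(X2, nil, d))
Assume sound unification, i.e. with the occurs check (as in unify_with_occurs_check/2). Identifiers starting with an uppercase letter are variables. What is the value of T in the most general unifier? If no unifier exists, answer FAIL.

FAIL

Decompose h/2: 6 = 6,  tup(h(tup(U, U, 4), tup(nil, U, d)), m, 4) = tup(X2, m, 4).
Delete trivial equation 6 = 6.
Decompose tup/3: h(tup(U, U, 4), tup(nil, U, d)) = X2,  m = m,  4 = 4.
Bind X2 := h(tup(U, U, 4), tup(nil, U, d)); substituting into the 2 remaining equations that mention X2 gives: h(tup(d, 0, V), T) = h(tup(d, 0, B), tup(h(h(tup(U, U, 4), tup(nil, U, d)), 4), tup(Y1, 6, Y1), h(W, m))),  tup(h(M, 0), 6, tup(W, nil, d)) = tup(h(h(tup(4, 4, d), h(6, Y)), 0), 6, tup(h(tup(U, U, 4), tup(nil, U, d)), nil, d)).
Delete trivial equation m = m.
Delete trivial equation 4 = 4.
Decompose h/2: tup(d, 0, V) = tup(d, 0, B),  T = tup(h(h(tup(U, U, 4), tup(nil, U, d)), 4), tup(Y1, 6, Y1), h(W, m)).
Decompose tup/3: d = d,  0 = 0,  V = B.
Delete trivial equation d = d.
Delete trivial equation 0 = 0.
Bind V := B; substituting into the one remaining equation that mentions V gives: h(h(0, B), tup(0, B, nil)) = h(h(0, Y), tup(0, tup(4, B, 0), nil)).
Bind T := tup(h(h(tup(U, U, 4), tup(nil, U, d)), 4), tup(Y1, 6, Y1), h(W, m)); no other remaining equation mentions T.
Decompose h/2: h(0, B) = h(0, Y),  tup(0, B, nil) = tup(0, tup(4, B, 0), nil).
Decompose h/2: 0 = 0,  B = Y.
Delete trivial equation 0 = 0.
Bind B := Y; substituting into the one remaining equation that mentions B gives: tup(0, Y, nil) = tup(0, tup(4, Y, 0), nil). Substituting into the earlier binding gives V := Y.
Decompose tup/3: 0 = 0,  Y = tup(4, Y, 0),  nil = nil.
Delete trivial equation 0 = 0.
Occurs check fails: Y occurs in tup(4, Y, 0); the equation Y = tup(4, Y, 0) has no finite solution.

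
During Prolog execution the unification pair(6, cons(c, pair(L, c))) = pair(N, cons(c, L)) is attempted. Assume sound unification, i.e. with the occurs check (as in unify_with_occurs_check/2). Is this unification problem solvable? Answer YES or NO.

Decompose pair/2: 6 = N,  cons(c, pair(L, c)) = cons(c, L).
Bind N := 6; no other remaining equation mentions N.
Decompose cons/2: c = c,  pair(L, c) = L.
Delete trivial equation c = c.
Occurs check fails: L occurs in pair(L, c); the equation L = pair(L, c) has no finite solution.

NO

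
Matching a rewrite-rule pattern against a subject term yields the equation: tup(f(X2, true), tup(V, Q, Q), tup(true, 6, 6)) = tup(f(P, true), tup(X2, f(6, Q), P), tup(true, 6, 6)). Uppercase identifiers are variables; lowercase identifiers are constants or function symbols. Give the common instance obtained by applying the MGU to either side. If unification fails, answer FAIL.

FAIL

Decompose tup/3: f(X2, true) = f(P, true),  tup(V, Q, Q) = tup(X2, f(6, Q), P),  tup(true, 6, 6) = tup(true, 6, 6).
Decompose f/2: X2 = P,  true = true.
Bind X2 := P; substituting into the one remaining equation that mentions X2 gives: tup(V, Q, Q) = tup(P, f(6, Q), P).
Delete trivial equation true = true.
Decompose tup/3: V = P,  Q = f(6, Q),  Q = P.
Bind V := P; no other remaining equation mentions V.
Occurs check fails: Q occurs in f(6, Q); the equation Q = f(6, Q) has no finite solution.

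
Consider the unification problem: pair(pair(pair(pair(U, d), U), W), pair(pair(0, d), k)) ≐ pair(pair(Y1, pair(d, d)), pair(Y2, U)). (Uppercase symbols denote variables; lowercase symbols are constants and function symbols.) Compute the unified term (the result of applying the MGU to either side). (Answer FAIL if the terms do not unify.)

pair(pair(pair(pair(k, d), k), pair(d, d)), pair(pair(0, d), k))

Decompose pair/2: pair(pair(pair(U, d), U), W) ≐ pair(Y1, pair(d, d)),  pair(pair(0, d), k) ≐ pair(Y2, U).
Decompose pair/2: pair(pair(U, d), U) ≐ Y1,  W ≐ pair(d, d).
Bind Y1 := pair(pair(U, d), U); no other remaining equation mentions Y1.
Bind W := pair(d, d); no other remaining equation mentions W.
Decompose pair/2: pair(0, d) ≐ Y2,  k ≐ U.
Bind Y2 := pair(0, d); no other remaining equation mentions Y2.
Bind U := k. Substituting into the earlier binding gives Y1 := pair(pair(k, d), k).
Applying the MGU to either side gives pair(pair(pair(pair(k, d), k), pair(d, d)), pair(pair(0, d), k)).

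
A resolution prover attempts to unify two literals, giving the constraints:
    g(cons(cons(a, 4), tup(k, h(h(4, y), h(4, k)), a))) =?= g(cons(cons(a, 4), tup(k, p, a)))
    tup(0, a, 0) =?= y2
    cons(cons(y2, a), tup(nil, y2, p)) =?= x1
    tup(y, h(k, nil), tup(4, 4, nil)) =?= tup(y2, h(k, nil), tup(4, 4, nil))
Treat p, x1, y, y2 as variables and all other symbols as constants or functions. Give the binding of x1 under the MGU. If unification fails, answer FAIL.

Decompose g/1: cons(cons(a, 4), tup(k, h(h(4, y), h(4, k)), a)) =?= cons(cons(a, 4), tup(k, p, a)).
Decompose cons/2: cons(a, 4) =?= cons(a, 4),  tup(k, h(h(4, y), h(4, k)), a) =?= tup(k, p, a).
Delete trivial equation cons(a, 4) =?= cons(a, 4).
Decompose tup/3: k =?= k,  h(h(4, y), h(4, k)) =?= p,  a =?= a.
Delete trivial equation k =?= k.
Bind p := h(h(4, y), h(4, k)); substituting into the one remaining equation that mentions p gives: cons(cons(y2, a), tup(nil, y2, h(h(4, y), h(4, k)))) =?= x1.
Delete trivial equation a =?= a.
Bind y2 := tup(0, a, 0); substituting into the remaining equations gives: cons(cons(tup(0, a, 0), a), tup(nil, tup(0, a, 0), h(h(4, y), h(4, k)))) =?= x1,  tup(y, h(k, nil), tup(4, 4, nil)) =?= tup(tup(0, a, 0), h(k, nil), tup(4, 4, nil)).
Bind x1 := cons(cons(tup(0, a, 0), a), tup(nil, tup(0, a, 0), h(h(4, y), h(4, k)))); no other remaining equation mentions x1.
Decompose tup/3: y =?= tup(0, a, 0),  h(k, nil) =?= h(k, nil),  tup(4, 4, nil) =?= tup(4, 4, nil).
Bind y := tup(0, a, 0); no other remaining equation mentions y. Substituting into the earlier bindings gives p := h(h(4, tup(0, a, 0)), h(4, k)), x1 := cons(cons(tup(0, a, 0), a), tup(nil, tup(0, a, 0), h(h(4, tup(0, a, 0)), h(4, k)))).
Delete trivial equation h(k, nil) =?= h(k, nil).
Delete trivial equation tup(4, 4, nil) =?= tup(4, 4, nil).
MGU = { p := h(h(4, tup(0, a, 0)), h(4, k)), y2 := tup(0, a, 0), x1 := cons(cons(tup(0, a, 0), a), tup(nil, tup(0, a, 0), h(h(4, tup(0, a, 0)), h(4, k)))), y := tup(0, a, 0) }, so x1 := cons(cons(tup(0, a, 0), a), tup(nil, tup(0, a, 0), h(h(4, tup(0, a, 0)), h(4, k)))).

cons(cons(tup(0, a, 0), a), tup(nil, tup(0, a, 0), h(h(4, tup(0, a, 0)), h(4, k))))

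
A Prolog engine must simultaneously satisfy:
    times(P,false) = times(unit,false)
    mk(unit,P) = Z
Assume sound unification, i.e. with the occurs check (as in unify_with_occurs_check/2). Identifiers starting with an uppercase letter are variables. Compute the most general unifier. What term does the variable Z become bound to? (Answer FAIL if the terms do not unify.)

mk(unit,unit)

Decompose times/2: P = unit,  false = false.
Bind P := unit; substituting into the one remaining equation that mentions P gives: mk(unit,unit) = Z.
Delete trivial equation false = false.
Bind Z := mk(unit,unit).
MGU = { P = unit, Z = mk(unit,unit) }, so Z = mk(unit,unit).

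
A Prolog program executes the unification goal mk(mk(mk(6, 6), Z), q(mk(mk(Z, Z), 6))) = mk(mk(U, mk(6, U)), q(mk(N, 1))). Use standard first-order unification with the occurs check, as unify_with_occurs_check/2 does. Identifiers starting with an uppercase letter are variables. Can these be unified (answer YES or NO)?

NO

Decompose mk/2: mk(mk(6, 6), Z) = mk(U, mk(6, U)),  q(mk(mk(Z, Z), 6)) = q(mk(N, 1)).
Decompose mk/2: mk(6, 6) = U,  Z = mk(6, U).
Bind U := mk(6, 6); substituting into the one remaining equation that mentions U gives: Z = mk(6, mk(6, 6)).
Bind Z := mk(6, mk(6, 6)); substituting into the remaining equation gives: q(mk(mk(mk(6, mk(6, 6)), mk(6, mk(6, 6))), 6)) = q(mk(N, 1)).
Decompose q/1: mk(mk(mk(6, mk(6, 6)), mk(6, mk(6, 6))), 6) = mk(N, 1).
Decompose mk/2: mk(mk(6, mk(6, 6)), mk(6, mk(6, 6))) = N,  6 = 1.
Bind N := mk(mk(6, mk(6, 6)), mk(6, mk(6, 6))); no other remaining equation mentions N.
Clash: constants 6 and 1 differ; no unifier exists.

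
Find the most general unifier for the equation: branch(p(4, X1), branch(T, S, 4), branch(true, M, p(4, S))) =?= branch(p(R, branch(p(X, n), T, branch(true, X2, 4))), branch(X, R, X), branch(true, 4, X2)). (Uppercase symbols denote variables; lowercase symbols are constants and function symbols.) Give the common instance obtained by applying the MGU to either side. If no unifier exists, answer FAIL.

Decompose branch/3: p(4, X1) =?= p(R, branch(p(X, n), T, branch(true, X2, 4))),  branch(T, S, 4) =?= branch(X, R, X),  branch(true, M, p(4, S)) =?= branch(true, 4, X2).
Decompose p/2: 4 =?= R,  X1 =?= branch(p(X, n), T, branch(true, X2, 4)).
Bind R := 4; substituting into the one remaining equation that mentions R gives: branch(T, S, 4) =?= branch(X, 4, X).
Bind X1 := branch(p(X, n), T, branch(true, X2, 4)); no other remaining equation mentions X1.
Decompose branch/3: T =?= X,  S =?= 4,  4 =?= X.
Bind T := X; no other remaining equation mentions T. Substituting into the earlier binding gives X1 := branch(p(X, n), X, branch(true, X2, 4)).
Bind S := 4; substituting into the one remaining equation that mentions S gives: branch(true, M, p(4, 4)) =?= branch(true, 4, X2).
Bind X := 4; no other remaining equation mentions X. Substituting into the earlier bindings gives X1 := branch(p(4, n), 4, branch(true, X2, 4)), T := 4.
Decompose branch/3: true =?= true,  M =?= 4,  p(4, 4) =?= X2.
Delete trivial equation true =?= true.
Bind M := 4; no other remaining equation mentions M.
Bind X2 := p(4, 4). Substituting into the earlier binding gives X1 := branch(p(4, n), 4, branch(true, p(4, 4), 4)).
Applying the MGU to either side gives branch(p(4, branch(p(4, n), 4, branch(true, p(4, 4), 4))), branch(4, 4, 4), branch(true, 4, p(4, 4))).

branch(p(4, branch(p(4, n), 4, branch(true, p(4, 4), 4))), branch(4, 4, 4), branch(true, 4, p(4, 4)))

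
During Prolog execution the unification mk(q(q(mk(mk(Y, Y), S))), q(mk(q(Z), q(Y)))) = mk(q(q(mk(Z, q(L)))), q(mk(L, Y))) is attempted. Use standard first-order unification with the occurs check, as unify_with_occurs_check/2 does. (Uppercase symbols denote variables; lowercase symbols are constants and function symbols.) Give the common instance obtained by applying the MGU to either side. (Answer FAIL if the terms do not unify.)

FAIL

Decompose mk/2: q(q(mk(mk(Y, Y), S))) = q(q(mk(Z, q(L)))),  q(mk(q(Z), q(Y))) = q(mk(L, Y)).
Decompose q/1: q(mk(mk(Y, Y), S)) = q(mk(Z, q(L))).
Decompose q/1: mk(mk(Y, Y), S) = mk(Z, q(L)).
Decompose mk/2: mk(Y, Y) = Z,  S = q(L).
Bind Z := mk(Y, Y); substituting into the one remaining equation that mentions Z gives: q(mk(q(mk(Y, Y)), q(Y))) = q(mk(L, Y)).
Bind S := q(L); no other remaining equation mentions S.
Decompose q/1: mk(q(mk(Y, Y)), q(Y)) = mk(L, Y).
Decompose mk/2: q(mk(Y, Y)) = L,  q(Y) = Y.
Bind L := q(mk(Y, Y)); no other remaining equation mentions L. Substituting into the earlier binding gives S := q(q(mk(Y, Y))).
Occurs check fails: Y occurs in q(Y); the equation Y = q(Y) has no finite solution.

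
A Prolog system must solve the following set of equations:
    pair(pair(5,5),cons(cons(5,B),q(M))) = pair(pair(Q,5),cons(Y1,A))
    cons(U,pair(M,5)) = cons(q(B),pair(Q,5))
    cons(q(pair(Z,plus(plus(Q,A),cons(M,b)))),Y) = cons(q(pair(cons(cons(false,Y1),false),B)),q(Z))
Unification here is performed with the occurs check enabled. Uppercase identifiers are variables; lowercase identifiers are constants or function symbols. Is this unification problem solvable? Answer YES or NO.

Decompose pair/2: pair(5,5) = pair(Q,5),  cons(cons(5,B),q(M)) = cons(Y1,A).
Decompose pair/2: 5 = Q,  5 = 5.
Bind Q := 5; substituting into the 2 remaining equations that mention Q gives: cons(U,pair(M,5)) = cons(q(B),pair(5,5)),  cons(q(pair(Z,plus(plus(5,A),cons(M,b)))),Y) = cons(q(pair(cons(cons(false,Y1),false),B)),q(Z)).
Delete trivial equation 5 = 5.
Decompose cons/2: cons(5,B) = Y1,  q(M) = A.
Bind Y1 := cons(5,B); substituting into the one remaining equation that mentions Y1 gives: cons(q(pair(Z,plus(plus(5,A),cons(M,b)))),Y) = cons(q(pair(cons(cons(false,cons(5,B)),false),B)),q(Z)).
Bind A := q(M); substituting into the one remaining equation that mentions A gives: cons(q(pair(Z,plus(plus(5,q(M)),cons(M,b)))),Y) = cons(q(pair(cons(cons(false,cons(5,B)),false),B)),q(Z)).
Decompose cons/2: U = q(B),  pair(M,5) = pair(5,5).
Bind U := q(B); no other remaining equation mentions U.
Decompose pair/2: M = 5,  5 = 5.
Bind M := 5; substituting into the one remaining equation that mentions M gives: cons(q(pair(Z,plus(plus(5,q(5)),cons(5,b)))),Y) = cons(q(pair(cons(cons(false,cons(5,B)),false),B)),q(Z)). Substituting into the earlier binding gives A := q(5).
Delete trivial equation 5 = 5.
Decompose cons/2: q(pair(Z,plus(plus(5,q(5)),cons(5,b)))) = q(pair(cons(cons(false,cons(5,B)),false),B)),  Y = q(Z).
Decompose q/1: pair(Z,plus(plus(5,q(5)),cons(5,b))) = pair(cons(cons(false,cons(5,B)),false),B).
Decompose pair/2: Z = cons(cons(false,cons(5,B)),false),  plus(plus(5,q(5)),cons(5,b)) = B.
Bind Z := cons(cons(false,cons(5,B)),false); substituting into the one remaining equation that mentions Z gives: Y = q(cons(cons(false,cons(5,B)),false)).
Bind B := plus(plus(5,q(5)),cons(5,b)); substituting into the remaining equation gives: Y = q(cons(cons(false,cons(5,plus(plus(5,q(5)),cons(5,b)))),false)). Substituting into the earlier bindings gives Y1 := cons(5,plus(plus(5,q(5)),cons(5,b))), U := q(plus(plus(5,q(5)),cons(5,b))), Z := cons(cons(false,cons(5,plus(plus(5,q(5)),cons(5,b)))),false).
Bind Y := q(cons(cons(false,cons(5,plus(plus(5,q(5)),cons(5,b)))),false)).
No equations remain and no clash or occurs-check failure arose, so a unifier exists.

YES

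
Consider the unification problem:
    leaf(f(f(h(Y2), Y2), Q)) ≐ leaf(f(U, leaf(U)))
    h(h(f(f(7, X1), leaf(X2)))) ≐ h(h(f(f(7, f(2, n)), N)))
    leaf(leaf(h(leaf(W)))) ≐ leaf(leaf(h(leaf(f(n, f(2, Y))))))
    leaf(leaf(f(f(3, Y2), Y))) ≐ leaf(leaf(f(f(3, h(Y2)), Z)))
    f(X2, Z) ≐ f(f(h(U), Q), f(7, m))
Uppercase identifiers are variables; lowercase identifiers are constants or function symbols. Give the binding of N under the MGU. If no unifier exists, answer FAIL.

Decompose leaf/1: f(f(h(Y2), Y2), Q) ≐ f(U, leaf(U)).
Decompose f/2: f(h(Y2), Y2) ≐ U,  Q ≐ leaf(U).
Bind U := f(h(Y2), Y2); substituting into the 2 remaining equations that mention U gives: Q ≐ leaf(f(h(Y2), Y2)),  f(X2, Z) ≐ f(f(h(f(h(Y2), Y2)), Q), f(7, m)).
Bind Q := leaf(f(h(Y2), Y2)); substituting into the one remaining equation that mentions Q gives: f(X2, Z) ≐ f(f(h(f(h(Y2), Y2)), leaf(f(h(Y2), Y2))), f(7, m)).
Decompose h/1: h(f(f(7, X1), leaf(X2))) ≐ h(f(f(7, f(2, n)), N)).
Decompose h/1: f(f(7, X1), leaf(X2)) ≐ f(f(7, f(2, n)), N).
Decompose f/2: f(7, X1) ≐ f(7, f(2, n)),  leaf(X2) ≐ N.
Decompose f/2: 7 ≐ 7,  X1 ≐ f(2, n).
Delete trivial equation 7 ≐ 7.
Bind X1 := f(2, n); no other remaining equation mentions X1.
Bind N := leaf(X2); no other remaining equation mentions N.
Decompose leaf/1: leaf(h(leaf(W))) ≐ leaf(h(leaf(f(n, f(2, Y))))).
Decompose leaf/1: h(leaf(W)) ≐ h(leaf(f(n, f(2, Y)))).
Decompose h/1: leaf(W) ≐ leaf(f(n, f(2, Y))).
Decompose leaf/1: W ≐ f(n, f(2, Y)).
Bind W := f(n, f(2, Y)); no other remaining equation mentions W.
Decompose leaf/1: leaf(f(f(3, Y2), Y)) ≐ leaf(f(f(3, h(Y2)), Z)).
Decompose leaf/1: f(f(3, Y2), Y) ≐ f(f(3, h(Y2)), Z).
Decompose f/2: f(3, Y2) ≐ f(3, h(Y2)),  Y ≐ Z.
Decompose f/2: 3 ≐ 3,  Y2 ≐ h(Y2).
Delete trivial equation 3 ≐ 3.
Occurs check fails: Y2 occurs in h(Y2); the equation Y2 ≐ h(Y2) has no finite solution.

FAIL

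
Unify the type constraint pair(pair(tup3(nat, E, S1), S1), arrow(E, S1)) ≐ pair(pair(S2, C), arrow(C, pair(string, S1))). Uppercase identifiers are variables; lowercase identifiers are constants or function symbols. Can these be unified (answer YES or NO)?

Decompose pair/2: pair(tup3(nat, E, S1), S1) ≐ pair(S2, C),  arrow(E, S1) ≐ arrow(C, pair(string, S1)).
Decompose pair/2: tup3(nat, E, S1) ≐ S2,  S1 ≐ C.
Bind S2 := tup3(nat, E, S1); no other remaining equation mentions S2.
Bind S1 := C; substituting into the remaining equation gives: arrow(E, C) ≐ arrow(C, pair(string, C)). Substituting into the earlier binding gives S2 := tup3(nat, E, C).
Decompose arrow/2: E ≐ C,  C ≐ pair(string, C).
Bind E := C; no other remaining equation mentions E. Substituting into the earlier binding gives S2 := tup3(nat, C, C).
Occurs check fails: C occurs in pair(string, C); the equation C ≐ pair(string, C) has no finite solution.

NO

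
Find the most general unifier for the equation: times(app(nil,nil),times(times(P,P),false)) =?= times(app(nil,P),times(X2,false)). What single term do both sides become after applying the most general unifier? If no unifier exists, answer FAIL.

times(app(nil,nil),times(times(nil,nil),false))

Decompose times/2: app(nil,nil) =?= app(nil,P),  times(times(P,P),false) =?= times(X2,false).
Decompose app/2: nil =?= nil,  nil =?= P.
Delete trivial equation nil =?= nil.
Bind P := nil; substituting into the remaining equation gives: times(times(nil,nil),false) =?= times(X2,false).
Decompose times/2: times(nil,nil) =?= X2,  false =?= false.
Bind X2 := times(nil,nil); no other remaining equation mentions X2.
Delete trivial equation false =?= false.
Applying the MGU to either side gives times(app(nil,nil),times(times(nil,nil),false)).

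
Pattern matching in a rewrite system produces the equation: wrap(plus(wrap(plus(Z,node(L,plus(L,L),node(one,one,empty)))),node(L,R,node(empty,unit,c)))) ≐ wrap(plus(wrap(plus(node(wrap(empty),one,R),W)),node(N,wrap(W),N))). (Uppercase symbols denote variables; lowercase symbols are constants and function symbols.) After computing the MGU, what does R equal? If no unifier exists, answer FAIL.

Decompose wrap/1: plus(wrap(plus(Z,node(L,plus(L,L),node(one,one,empty)))),node(L,R,node(empty,unit,c))) ≐ plus(wrap(plus(node(wrap(empty),one,R),W)),node(N,wrap(W),N)).
Decompose plus/2: wrap(plus(Z,node(L,plus(L,L),node(one,one,empty)))) ≐ wrap(plus(node(wrap(empty),one,R),W)),  node(L,R,node(empty,unit,c)) ≐ node(N,wrap(W),N).
Decompose wrap/1: plus(Z,node(L,plus(L,L),node(one,one,empty))) ≐ plus(node(wrap(empty),one,R),W).
Decompose plus/2: Z ≐ node(wrap(empty),one,R),  node(L,plus(L,L),node(one,one,empty)) ≐ W.
Bind Z := node(wrap(empty),one,R); no other remaining equation mentions Z.
Bind W := node(L,plus(L,L),node(one,one,empty)); substituting into the remaining equation gives: node(L,R,node(empty,unit,c)) ≐ node(N,wrap(node(L,plus(L,L),node(one,one,empty))),N).
Decompose node/3: L ≐ N,  R ≐ wrap(node(L,plus(L,L),node(one,one,empty))),  node(empty,unit,c) ≐ N.
Bind L := N; substituting into the one remaining equation that mentions L gives: R ≐ wrap(node(N,plus(N,N),node(one,one,empty))). Substituting into the earlier binding gives W := node(N,plus(N,N),node(one,one,empty)).
Bind R := wrap(node(N,plus(N,N),node(one,one,empty))); no other remaining equation mentions R. Substituting into the earlier binding gives Z := node(wrap(empty),one,wrap(node(N,plus(N,N),node(one,one,empty)))).
Bind N := node(empty,unit,c). Substituting into the earlier bindings gives Z := node(wrap(empty),one,wrap(node(node(empty,unit,c),plus(node(empty,unit,c),node(empty,unit,c)),node(one,one,empty)))), W := node(node(empty,unit,c),plus(node(empty,unit,c),node(empty,unit,c)),node(one,one,empty)), L := node(empty,unit,c), R := wrap(node(node(empty,unit,c),plus(node(empty,unit,c),node(empty,unit,c)),node(one,one,empty))).
MGU = { Z := node(wrap(empty),one,wrap(node(node(empty,unit,c),plus(node(empty,unit,c),node(empty,unit,c)),node(one,one,empty)))), W := node(node(empty,unit,c),plus(node(empty,unit,c),node(empty,unit,c)),node(one,one,empty)), L := node(empty,unit,c), R := wrap(node(node(empty,unit,c),plus(node(empty,unit,c),node(empty,unit,c)),node(one,one,empty))), N := node(empty,unit,c) }, so R := wrap(node(node(empty,unit,c),plus(node(empty,unit,c),node(empty,unit,c)),node(one,one,empty))).

wrap(node(node(empty,unit,c),plus(node(empty,unit,c),node(empty,unit,c)),node(one,one,empty)))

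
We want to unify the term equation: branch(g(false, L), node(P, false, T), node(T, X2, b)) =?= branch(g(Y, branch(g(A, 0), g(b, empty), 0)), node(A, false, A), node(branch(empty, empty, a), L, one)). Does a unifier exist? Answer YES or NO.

NO

Decompose branch/3: g(false, L) =?= g(Y, branch(g(A, 0), g(b, empty), 0)),  node(P, false, T) =?= node(A, false, A),  node(T, X2, b) =?= node(branch(empty, empty, a), L, one).
Decompose g/2: false =?= Y,  L =?= branch(g(A, 0), g(b, empty), 0).
Bind Y := false; no other remaining equation mentions Y.
Bind L := branch(g(A, 0), g(b, empty), 0); substituting into the one remaining equation that mentions L gives: node(T, X2, b) =?= node(branch(empty, empty, a), branch(g(A, 0), g(b, empty), 0), one).
Decompose node/3: P =?= A,  false =?= false,  T =?= A.
Bind P := A; no other remaining equation mentions P.
Delete trivial equation false =?= false.
Bind T := A; substituting into the remaining equation gives: node(A, X2, b) =?= node(branch(empty, empty, a), branch(g(A, 0), g(b, empty), 0), one).
Decompose node/3: A =?= branch(empty, empty, a),  X2 =?= branch(g(A, 0), g(b, empty), 0),  b =?= one.
Bind A := branch(empty, empty, a); substituting into the one remaining equation that mentions A gives: X2 =?= branch(g(branch(empty, empty, a), 0), g(b, empty), 0). Substituting into the earlier bindings gives L := branch(g(branch(empty, empty, a), 0), g(b, empty), 0), P := branch(empty, empty, a), T := branch(empty, empty, a).
Bind X2 := branch(g(branch(empty, empty, a), 0), g(b, empty), 0); no other remaining equation mentions X2.
Clash: constants b and one differ; no unifier exists.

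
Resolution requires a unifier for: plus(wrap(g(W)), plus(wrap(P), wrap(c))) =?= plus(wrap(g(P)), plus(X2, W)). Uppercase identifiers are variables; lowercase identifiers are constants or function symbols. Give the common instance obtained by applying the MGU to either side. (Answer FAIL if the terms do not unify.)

Decompose plus/2: wrap(g(W)) =?= wrap(g(P)),  plus(wrap(P), wrap(c)) =?= plus(X2, W).
Decompose wrap/1: g(W) =?= g(P).
Decompose g/1: W =?= P.
Bind W := P; substituting into the remaining equation gives: plus(wrap(P), wrap(c)) =?= plus(X2, P).
Decompose plus/2: wrap(P) =?= X2,  wrap(c) =?= P.
Bind X2 := wrap(P); no other remaining equation mentions X2.
Bind P := wrap(c). Substituting into the earlier bindings gives W := wrap(c), X2 := wrap(wrap(c)).
Applying the MGU to either side gives plus(wrap(g(wrap(c))), plus(wrap(wrap(c)), wrap(c))).

plus(wrap(g(wrap(c))), plus(wrap(wrap(c)), wrap(c)))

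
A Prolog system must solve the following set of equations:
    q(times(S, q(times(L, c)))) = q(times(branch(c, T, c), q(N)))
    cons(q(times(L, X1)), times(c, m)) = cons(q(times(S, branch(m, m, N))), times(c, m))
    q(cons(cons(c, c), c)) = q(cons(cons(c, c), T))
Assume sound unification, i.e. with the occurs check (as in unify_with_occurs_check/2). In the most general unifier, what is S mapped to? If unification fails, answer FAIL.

Decompose q/1: times(S, q(times(L, c))) = times(branch(c, T, c), q(N)).
Decompose times/2: S = branch(c, T, c),  q(times(L, c)) = q(N).
Bind S := branch(c, T, c); substituting into the one remaining equation that mentions S gives: cons(q(times(L, X1)), times(c, m)) = cons(q(times(branch(c, T, c), branch(m, m, N))), times(c, m)).
Decompose q/1: times(L, c) = N.
Bind N := times(L, c); substituting into the one remaining equation that mentions N gives: cons(q(times(L, X1)), times(c, m)) = cons(q(times(branch(c, T, c), branch(m, m, times(L, c)))), times(c, m)).
Decompose cons/2: q(times(L, X1)) = q(times(branch(c, T, c), branch(m, m, times(L, c)))),  times(c, m) = times(c, m).
Decompose q/1: times(L, X1) = times(branch(c, T, c), branch(m, m, times(L, c))).
Decompose times/2: L = branch(c, T, c),  X1 = branch(m, m, times(L, c)).
Bind L := branch(c, T, c); substituting into the one remaining equation that mentions L gives: X1 = branch(m, m, times(branch(c, T, c), c)). Substituting into the earlier binding gives N := times(branch(c, T, c), c).
Bind X1 := branch(m, m, times(branch(c, T, c), c)); no other remaining equation mentions X1.
Delete trivial equation times(c, m) = times(c, m).
Decompose q/1: cons(cons(c, c), c) = cons(cons(c, c), T).
Decompose cons/2: cons(c, c) = cons(c, c),  c = T.
Delete trivial equation cons(c, c) = cons(c, c).
Bind T := c. Substituting into the earlier bindings gives S := branch(c, c, c), N := times(branch(c, c, c), c), L := branch(c, c, c), X1 := branch(m, m, times(branch(c, c, c), c)).
MGU = { S -> branch(c, c, c), N -> times(branch(c, c, c), c), L -> branch(c, c, c), X1 -> branch(m, m, times(branch(c, c, c), c)), T -> c }, so S -> branch(c, c, c).

branch(c, c, c)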